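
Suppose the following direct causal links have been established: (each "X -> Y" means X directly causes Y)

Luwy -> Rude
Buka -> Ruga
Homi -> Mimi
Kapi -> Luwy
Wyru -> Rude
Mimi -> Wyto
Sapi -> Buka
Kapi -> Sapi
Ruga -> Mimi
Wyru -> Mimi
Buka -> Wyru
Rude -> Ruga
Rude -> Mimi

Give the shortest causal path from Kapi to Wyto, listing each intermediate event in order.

Kapi → Luwy → Rude → Mimi → Wyto

Kapi → Luwy
Luwy → Rude
Rude → Mimi
Mimi → Wyto
Length: 4 steps.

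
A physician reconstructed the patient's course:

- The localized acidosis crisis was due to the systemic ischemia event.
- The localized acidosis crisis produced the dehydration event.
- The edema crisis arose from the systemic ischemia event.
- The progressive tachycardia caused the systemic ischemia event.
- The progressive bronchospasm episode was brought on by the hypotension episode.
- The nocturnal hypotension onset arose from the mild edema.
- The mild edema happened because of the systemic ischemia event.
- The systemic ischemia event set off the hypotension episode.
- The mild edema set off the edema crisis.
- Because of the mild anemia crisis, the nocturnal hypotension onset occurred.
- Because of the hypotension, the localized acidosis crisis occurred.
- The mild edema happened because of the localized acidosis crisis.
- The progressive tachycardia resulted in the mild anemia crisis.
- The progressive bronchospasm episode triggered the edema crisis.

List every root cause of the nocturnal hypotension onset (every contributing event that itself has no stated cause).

Tracing upstream from the nocturnal hypotension onset: the nocturnal hypotension onset ← the mild anemia crisis ← the progressive tachycardia.
A separate upstream branch: the nocturnal hypotension onset ← the mild edema ← the localized acidosis crisis ← the hypotension.
Each of those chain origins has no stated cause.

the hypotension, the progressive tachycardia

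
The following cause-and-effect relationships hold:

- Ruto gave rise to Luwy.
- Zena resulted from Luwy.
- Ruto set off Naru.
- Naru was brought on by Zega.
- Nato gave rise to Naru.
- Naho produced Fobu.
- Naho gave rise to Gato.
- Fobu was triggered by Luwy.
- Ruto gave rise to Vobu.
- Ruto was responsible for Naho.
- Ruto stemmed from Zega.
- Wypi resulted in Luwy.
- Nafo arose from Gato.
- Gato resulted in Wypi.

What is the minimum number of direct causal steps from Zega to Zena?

3

Shortest chain: Zega → Ruto → Luwy → Zena.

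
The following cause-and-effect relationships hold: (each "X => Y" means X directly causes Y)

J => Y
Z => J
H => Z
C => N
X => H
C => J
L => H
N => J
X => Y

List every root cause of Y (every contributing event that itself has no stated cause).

Tracing upstream from Y: Y ← J ← Z ← H ← L.
A separate upstream branch: Y ← X.
A separate upstream branch: Y ← J ← C.
Each of those chain origins has no stated cause.

C, L, X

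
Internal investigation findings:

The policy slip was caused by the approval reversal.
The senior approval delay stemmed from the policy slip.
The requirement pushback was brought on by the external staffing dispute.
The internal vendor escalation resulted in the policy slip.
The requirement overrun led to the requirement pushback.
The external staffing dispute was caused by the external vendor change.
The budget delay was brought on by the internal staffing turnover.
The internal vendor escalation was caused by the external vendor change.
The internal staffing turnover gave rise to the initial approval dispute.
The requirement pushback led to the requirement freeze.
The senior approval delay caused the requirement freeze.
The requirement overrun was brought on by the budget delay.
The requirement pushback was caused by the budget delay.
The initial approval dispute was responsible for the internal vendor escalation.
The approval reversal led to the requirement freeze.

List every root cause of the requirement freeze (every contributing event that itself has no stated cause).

Tracing upstream from the requirement freeze: the requirement freeze ← the requirement pushback ← the external staffing dispute ← the external vendor change.
A separate upstream branch: the requirement freeze ← the requirement pushback ← the budget delay ← the internal staffing turnover.
A separate upstream branch: the requirement freeze ← the approval reversal.
Each of those chain origins has no stated cause.

the approval reversal, the external vendor change, the internal staffing turnover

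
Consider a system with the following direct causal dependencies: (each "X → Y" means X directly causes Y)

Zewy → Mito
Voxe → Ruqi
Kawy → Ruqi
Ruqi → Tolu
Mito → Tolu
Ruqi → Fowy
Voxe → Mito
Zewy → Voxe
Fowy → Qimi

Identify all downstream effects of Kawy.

Direct effects: Ruqi.
2 steps out: Fowy, Tolu.
3 steps out: Qimi.
Not reachable from it: Zewy, Voxe, Mito.

Fowy, Qimi, Ruqi, Tolu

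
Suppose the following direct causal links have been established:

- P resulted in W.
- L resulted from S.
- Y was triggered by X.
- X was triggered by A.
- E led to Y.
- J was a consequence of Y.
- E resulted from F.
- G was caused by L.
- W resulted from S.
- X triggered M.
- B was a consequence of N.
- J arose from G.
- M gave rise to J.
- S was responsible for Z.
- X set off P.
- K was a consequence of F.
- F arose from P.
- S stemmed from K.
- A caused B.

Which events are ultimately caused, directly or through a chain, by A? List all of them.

Direct effects: X, B.
2 steps out: P, Y, M.
3 steps out: F, W, J.
4 steps out: K, E.
5 steps out: S.
6 steps out: Z, L.
7 steps out: G.
Not reachable from it: N.

B, E, F, G, J, K, L, M, P, S, W, X, Y, Z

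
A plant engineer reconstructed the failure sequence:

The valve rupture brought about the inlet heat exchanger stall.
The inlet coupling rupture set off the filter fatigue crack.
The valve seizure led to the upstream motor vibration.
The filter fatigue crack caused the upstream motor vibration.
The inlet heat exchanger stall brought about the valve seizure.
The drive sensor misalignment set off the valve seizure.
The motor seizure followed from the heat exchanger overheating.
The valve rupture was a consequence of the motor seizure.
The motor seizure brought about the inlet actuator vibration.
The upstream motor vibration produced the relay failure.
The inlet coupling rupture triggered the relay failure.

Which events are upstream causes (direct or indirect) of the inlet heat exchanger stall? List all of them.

Immediate cause of the inlet heat exchanger stall: the valve rupture.
Further upstream: the heat exchanger overheating, the motor seizure.

the heat exchanger overheating, the motor seizure, the valve rupture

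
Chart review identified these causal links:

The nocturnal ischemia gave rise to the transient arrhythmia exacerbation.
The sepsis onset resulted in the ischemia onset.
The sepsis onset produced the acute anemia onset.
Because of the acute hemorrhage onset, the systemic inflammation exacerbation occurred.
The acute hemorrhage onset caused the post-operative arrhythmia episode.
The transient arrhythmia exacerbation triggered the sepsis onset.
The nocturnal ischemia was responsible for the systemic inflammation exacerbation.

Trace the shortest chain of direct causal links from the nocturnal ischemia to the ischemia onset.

the nocturnal ischemia → the transient arrhythmia exacerbation
the transient arrhythmia exacerbation → the sepsis onset
the sepsis onset → the ischemia onset
Length: 3 steps.

the nocturnal ischemia → the transient arrhythmia exacerbation → the sepsis onset → the ischemia onset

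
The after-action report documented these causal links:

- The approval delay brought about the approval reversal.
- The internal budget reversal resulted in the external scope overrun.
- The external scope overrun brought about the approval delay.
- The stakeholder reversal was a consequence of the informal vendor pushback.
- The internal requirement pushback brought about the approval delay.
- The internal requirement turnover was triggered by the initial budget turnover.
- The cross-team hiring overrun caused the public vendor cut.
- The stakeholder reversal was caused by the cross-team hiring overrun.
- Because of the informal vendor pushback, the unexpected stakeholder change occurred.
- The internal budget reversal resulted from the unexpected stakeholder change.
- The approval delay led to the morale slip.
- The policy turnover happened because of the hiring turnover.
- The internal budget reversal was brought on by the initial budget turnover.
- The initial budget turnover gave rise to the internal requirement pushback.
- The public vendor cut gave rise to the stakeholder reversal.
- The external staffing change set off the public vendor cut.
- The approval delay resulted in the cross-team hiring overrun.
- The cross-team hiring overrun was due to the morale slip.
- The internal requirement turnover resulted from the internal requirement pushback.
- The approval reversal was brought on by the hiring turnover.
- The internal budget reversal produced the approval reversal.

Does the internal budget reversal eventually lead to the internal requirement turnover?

No

The internal budget reversal leads to the external scope overrun, the approval delay, the morale slip, the approval reversal, the cross-team hiring overrun, the public vendor cut, the stakeholder reversal; the internal requirement turnover is not among them.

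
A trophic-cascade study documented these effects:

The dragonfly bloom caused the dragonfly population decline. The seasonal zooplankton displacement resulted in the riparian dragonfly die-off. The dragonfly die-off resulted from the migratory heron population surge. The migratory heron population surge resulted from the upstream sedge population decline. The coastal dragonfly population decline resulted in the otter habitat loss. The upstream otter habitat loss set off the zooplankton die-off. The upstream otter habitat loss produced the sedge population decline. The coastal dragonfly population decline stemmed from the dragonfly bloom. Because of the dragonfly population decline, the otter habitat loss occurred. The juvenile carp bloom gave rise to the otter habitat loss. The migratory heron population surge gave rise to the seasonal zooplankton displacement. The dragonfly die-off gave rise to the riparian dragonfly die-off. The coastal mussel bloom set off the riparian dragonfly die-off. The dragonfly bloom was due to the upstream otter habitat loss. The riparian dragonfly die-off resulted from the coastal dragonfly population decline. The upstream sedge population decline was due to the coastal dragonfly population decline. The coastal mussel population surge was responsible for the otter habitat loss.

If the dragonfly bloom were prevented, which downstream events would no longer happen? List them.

the coastal dragonfly population decline, the dragonfly die-off, the dragonfly population decline, the migratory heron population surge, the seasonal zooplankton displacement, the upstream sedge population decline

Downstream of the dragonfly bloom: the coastal dragonfly population decline, the dragonfly population decline, the upstream sedge population decline, the otter habitat loss, the migratory heron population surge, the dragonfly die-off, the seasonal zooplankton displacement, the riparian dragonfly die-off.
Of those, still caused via another path: the otter habitat loss, the riparian dragonfly die-off.
The remainder have no surviving cause.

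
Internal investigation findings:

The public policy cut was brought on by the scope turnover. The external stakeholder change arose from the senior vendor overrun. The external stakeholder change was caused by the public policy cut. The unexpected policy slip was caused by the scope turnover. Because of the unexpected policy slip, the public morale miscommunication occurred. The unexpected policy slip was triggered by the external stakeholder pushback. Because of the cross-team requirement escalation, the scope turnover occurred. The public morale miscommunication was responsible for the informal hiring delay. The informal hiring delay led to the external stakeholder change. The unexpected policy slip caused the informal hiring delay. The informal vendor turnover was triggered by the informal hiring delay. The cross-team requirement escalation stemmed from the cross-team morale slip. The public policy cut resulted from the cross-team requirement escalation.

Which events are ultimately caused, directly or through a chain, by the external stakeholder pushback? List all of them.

the external stakeholder change, the informal hiring delay, the informal vendor turnover, the public morale miscommunication, the unexpected policy slip

Direct effects: the unexpected policy slip.
2 steps out: the public morale miscommunication, the informal hiring delay.
3 steps out: the informal vendor turnover, the external stakeholder change.
Not reachable from it: the cross-team morale slip, the cross-team requirement escalation, the scope turnover, the public policy cut, the senior vendor overrun.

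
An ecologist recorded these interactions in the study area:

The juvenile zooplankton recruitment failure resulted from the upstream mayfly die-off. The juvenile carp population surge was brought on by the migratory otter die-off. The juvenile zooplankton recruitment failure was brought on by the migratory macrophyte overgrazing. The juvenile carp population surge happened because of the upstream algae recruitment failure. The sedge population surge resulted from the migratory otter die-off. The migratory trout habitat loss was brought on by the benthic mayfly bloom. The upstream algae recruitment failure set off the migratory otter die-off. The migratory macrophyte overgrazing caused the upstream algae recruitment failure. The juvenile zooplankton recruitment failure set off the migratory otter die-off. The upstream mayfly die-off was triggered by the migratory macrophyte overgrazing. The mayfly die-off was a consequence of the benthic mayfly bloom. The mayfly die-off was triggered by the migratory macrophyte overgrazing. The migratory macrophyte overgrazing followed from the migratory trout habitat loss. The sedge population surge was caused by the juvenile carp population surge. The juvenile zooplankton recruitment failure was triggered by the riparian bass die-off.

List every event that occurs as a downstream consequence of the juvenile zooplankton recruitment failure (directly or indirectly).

the juvenile carp population surge, the migratory otter die-off, the sedge population surge

Direct effects: the migratory otter die-off.
2 steps out: the juvenile carp population surge, the sedge population surge.
Not reachable from it: the benthic mayfly bloom, the migratory trout habitat loss, the migratory macrophyte overgrazing, the upstream algae recruitment failure, the upstream mayfly die-off, the mayfly die-off, the riparian bass die-off.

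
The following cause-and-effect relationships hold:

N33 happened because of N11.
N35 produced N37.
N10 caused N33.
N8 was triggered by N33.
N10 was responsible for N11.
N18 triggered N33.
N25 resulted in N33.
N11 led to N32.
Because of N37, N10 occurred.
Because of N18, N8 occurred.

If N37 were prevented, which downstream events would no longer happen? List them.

N10, N11, N32

Downstream of N37: N10, N11, N32, N33, N8.
Of those, still caused via another path: N33, N8.
The remainder have no surviving cause.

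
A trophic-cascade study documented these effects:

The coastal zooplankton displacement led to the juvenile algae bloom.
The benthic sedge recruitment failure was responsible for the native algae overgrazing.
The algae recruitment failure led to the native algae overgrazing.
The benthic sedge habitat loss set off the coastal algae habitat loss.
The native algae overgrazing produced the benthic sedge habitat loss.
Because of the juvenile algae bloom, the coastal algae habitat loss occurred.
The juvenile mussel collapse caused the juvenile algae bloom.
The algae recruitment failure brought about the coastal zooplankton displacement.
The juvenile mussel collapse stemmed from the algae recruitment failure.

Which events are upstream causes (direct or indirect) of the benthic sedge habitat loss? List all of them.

Immediate cause of the benthic sedge habitat loss: the native algae overgrazing.
Further upstream: the algae recruitment failure, the benthic sedge recruitment failure.

the algae recruitment failure, the benthic sedge recruitment failure, the native algae overgrazing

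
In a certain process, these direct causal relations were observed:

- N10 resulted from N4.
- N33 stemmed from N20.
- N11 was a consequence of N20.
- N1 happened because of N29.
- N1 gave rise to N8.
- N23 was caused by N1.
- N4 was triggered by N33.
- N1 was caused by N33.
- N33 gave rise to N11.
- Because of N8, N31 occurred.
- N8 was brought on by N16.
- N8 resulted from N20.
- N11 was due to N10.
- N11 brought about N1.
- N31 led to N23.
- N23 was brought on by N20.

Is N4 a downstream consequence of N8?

No

N8 leads to N31, N23; N4 is not among them.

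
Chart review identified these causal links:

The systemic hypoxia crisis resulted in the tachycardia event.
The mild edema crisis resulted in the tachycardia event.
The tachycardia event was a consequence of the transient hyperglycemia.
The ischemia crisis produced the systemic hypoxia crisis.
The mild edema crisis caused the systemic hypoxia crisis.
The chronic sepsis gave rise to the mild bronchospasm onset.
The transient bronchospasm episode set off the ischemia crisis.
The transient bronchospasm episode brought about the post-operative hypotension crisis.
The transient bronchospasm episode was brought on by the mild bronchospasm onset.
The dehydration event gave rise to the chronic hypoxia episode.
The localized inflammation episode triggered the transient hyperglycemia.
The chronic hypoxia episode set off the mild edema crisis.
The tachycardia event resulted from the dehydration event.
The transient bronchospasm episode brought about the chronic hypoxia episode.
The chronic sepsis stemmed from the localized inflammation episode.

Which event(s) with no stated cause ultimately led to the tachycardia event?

Tracing upstream from the tachycardia event: the tachycardia event ← the transient hyperglycemia ← the localized inflammation episode.
A separate upstream branch: the tachycardia event ← the dehydration event.
Each of those chain origins has no stated cause.

the dehydration event, the localized inflammation episode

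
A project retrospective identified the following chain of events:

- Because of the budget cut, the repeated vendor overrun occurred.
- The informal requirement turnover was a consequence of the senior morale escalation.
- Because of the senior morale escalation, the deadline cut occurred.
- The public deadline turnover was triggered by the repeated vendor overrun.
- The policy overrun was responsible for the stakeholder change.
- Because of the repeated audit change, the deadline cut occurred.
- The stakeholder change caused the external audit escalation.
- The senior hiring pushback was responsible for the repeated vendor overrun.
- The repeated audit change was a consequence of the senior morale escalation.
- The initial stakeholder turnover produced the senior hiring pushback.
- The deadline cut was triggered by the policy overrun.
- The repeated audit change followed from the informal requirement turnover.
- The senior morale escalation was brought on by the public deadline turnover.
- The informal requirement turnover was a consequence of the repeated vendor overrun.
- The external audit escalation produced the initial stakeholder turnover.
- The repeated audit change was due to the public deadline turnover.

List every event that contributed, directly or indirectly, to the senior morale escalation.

Immediate cause of the senior morale escalation: the public deadline turnover.
Further upstream: the policy overrun, the stakeholder change, the external audit escalation, the initial stakeholder turnover, the budget cut, the senior hiring pushback, the repeated vendor overrun.

the budget cut, the external audit escalation, the initial stakeholder turnover, the policy overrun, the public deadline turnover, the repeated vendor overrun, the senior hiring pushback, the stakeholder change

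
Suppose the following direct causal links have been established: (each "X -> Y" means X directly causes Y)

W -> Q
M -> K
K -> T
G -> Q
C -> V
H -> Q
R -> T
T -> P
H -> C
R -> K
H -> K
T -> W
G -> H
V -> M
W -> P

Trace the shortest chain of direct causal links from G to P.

G → H
H → K
K → T
T → P
Length: 4 steps.

G → H → K → T → P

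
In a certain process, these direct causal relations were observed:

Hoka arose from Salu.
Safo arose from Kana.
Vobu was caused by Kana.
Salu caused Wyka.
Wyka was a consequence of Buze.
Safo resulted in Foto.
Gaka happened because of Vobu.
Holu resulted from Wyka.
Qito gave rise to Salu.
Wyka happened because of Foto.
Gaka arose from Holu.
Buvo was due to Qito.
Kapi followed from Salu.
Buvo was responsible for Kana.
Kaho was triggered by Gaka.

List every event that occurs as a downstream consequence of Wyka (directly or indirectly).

Direct effects: Holu.
2 steps out: Gaka.
3 steps out: Kaho.
Not reachable from it: Qito, Buvo, Kana, Vobu, Safo, Salu, Foto, Hoka, Kapi, Buze.

Gaka, Holu, Kaho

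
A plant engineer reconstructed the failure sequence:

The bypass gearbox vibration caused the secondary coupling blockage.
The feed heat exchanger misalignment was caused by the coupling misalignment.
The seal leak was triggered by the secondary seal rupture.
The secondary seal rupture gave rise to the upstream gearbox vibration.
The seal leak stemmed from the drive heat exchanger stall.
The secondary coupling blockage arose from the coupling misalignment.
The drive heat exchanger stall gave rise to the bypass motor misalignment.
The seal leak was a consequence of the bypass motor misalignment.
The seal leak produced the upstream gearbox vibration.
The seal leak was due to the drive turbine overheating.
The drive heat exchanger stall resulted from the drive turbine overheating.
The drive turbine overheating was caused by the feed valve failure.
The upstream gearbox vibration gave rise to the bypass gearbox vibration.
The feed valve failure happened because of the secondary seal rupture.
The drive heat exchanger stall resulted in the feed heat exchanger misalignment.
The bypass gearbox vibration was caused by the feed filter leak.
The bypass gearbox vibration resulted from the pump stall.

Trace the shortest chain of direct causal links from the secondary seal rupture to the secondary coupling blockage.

the secondary seal rupture → the upstream gearbox vibration
the upstream gearbox vibration → the bypass gearbox vibration
the bypass gearbox vibration → the secondary coupling blockage
Length: 3 steps.

the secondary seal rupture → the upstream gearbox vibration → the bypass gearbox vibration → the secondary coupling blockage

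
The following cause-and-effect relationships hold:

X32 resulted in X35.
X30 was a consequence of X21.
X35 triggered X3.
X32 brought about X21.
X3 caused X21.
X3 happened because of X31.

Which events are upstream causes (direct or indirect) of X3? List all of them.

Immediate causes of X3: X35, X31.
Further upstream: X32.

X31, X32, X35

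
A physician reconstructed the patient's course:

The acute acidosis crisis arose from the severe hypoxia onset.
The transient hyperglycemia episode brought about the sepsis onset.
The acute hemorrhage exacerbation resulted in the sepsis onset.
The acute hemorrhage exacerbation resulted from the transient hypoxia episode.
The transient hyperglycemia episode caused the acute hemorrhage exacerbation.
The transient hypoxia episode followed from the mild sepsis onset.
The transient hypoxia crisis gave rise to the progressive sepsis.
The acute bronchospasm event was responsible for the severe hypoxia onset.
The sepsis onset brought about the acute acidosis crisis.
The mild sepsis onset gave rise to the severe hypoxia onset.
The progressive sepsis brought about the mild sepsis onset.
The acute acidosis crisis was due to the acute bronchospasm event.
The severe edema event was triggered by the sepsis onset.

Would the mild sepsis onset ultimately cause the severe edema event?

Yes

There is a causal chain: the mild sepsis onset → the transient hypoxia episode → the acute hemorrhage exacerbation → the sepsis onset → the severe edema event.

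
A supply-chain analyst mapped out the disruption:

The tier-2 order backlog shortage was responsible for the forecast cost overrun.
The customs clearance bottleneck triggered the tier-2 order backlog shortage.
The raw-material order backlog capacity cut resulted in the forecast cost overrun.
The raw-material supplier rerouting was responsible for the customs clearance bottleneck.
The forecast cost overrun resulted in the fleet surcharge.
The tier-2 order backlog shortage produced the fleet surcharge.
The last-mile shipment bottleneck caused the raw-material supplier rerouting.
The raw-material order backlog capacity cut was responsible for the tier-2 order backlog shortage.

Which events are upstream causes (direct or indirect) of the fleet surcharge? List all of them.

Immediate causes of the fleet surcharge: the tier-2 order backlog shortage, the forecast cost overrun.
Further upstream: the last-mile shipment bottleneck, the raw-material supplier rerouting, the raw-material order backlog capacity cut, the customs clearance bottleneck.

the customs clearance bottleneck, the forecast cost overrun, the last-mile shipment bottleneck, the raw-material order backlog capacity cut, the raw-material supplier rerouting, the tier-2 order backlog shortage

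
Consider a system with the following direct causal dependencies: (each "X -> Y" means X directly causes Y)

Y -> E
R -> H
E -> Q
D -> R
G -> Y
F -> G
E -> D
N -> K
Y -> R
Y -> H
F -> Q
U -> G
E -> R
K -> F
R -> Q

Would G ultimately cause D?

Yes

There is a causal chain: G → Y → E → D.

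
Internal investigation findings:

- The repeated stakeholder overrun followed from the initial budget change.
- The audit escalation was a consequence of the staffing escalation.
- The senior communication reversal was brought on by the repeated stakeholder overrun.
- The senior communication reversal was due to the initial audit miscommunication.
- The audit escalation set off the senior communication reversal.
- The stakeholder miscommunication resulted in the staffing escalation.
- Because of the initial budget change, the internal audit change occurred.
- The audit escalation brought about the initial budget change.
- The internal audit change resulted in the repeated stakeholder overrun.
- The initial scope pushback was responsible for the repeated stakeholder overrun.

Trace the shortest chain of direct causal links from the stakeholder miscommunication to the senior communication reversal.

the stakeholder miscommunication → the staffing escalation
the staffing escalation → the audit escalation
the audit escalation → the senior communication reversal
Length: 3 steps.

the stakeholder miscommunication → the staffing escalation → the audit escalation → the senior communication reversal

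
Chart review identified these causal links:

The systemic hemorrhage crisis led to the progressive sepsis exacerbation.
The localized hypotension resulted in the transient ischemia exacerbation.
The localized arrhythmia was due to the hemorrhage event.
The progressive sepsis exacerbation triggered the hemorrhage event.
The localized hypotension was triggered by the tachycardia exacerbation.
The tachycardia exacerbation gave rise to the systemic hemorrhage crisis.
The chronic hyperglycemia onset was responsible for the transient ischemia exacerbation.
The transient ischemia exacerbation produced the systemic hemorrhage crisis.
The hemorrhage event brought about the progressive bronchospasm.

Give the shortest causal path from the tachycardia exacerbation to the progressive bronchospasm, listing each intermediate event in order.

the tachycardia exacerbation → the systemic hemorrhage crisis
the systemic hemorrhage crisis → the progressive sepsis exacerbation
the progressive sepsis exacerbation → the hemorrhage event
the hemorrhage event → the progressive bronchospasm
Length: 4 steps.

the tachycardia exacerbation → the systemic hemorrhage crisis → the progressive sepsis exacerbation → the hemorrhage event → the progressive bronchospasm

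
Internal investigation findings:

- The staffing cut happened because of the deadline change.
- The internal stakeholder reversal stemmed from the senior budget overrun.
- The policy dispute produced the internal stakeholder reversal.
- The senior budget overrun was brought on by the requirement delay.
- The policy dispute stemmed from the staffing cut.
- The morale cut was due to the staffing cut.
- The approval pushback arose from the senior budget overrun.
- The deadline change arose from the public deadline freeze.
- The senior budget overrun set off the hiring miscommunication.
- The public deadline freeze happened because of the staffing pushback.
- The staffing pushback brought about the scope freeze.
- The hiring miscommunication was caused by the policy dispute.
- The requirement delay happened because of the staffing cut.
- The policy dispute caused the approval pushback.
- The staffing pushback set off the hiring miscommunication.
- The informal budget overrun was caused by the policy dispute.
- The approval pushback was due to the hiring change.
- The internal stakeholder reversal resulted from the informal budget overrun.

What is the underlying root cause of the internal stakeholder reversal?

Tracing upstream from the internal stakeholder reversal: the internal stakeholder reversal ← the policy dispute ← the staffing cut ← the deadline change ← the public deadline freeze ← the staffing pushback.
The staffing pushback has no stated cause, so it is the root.

the staffing pushback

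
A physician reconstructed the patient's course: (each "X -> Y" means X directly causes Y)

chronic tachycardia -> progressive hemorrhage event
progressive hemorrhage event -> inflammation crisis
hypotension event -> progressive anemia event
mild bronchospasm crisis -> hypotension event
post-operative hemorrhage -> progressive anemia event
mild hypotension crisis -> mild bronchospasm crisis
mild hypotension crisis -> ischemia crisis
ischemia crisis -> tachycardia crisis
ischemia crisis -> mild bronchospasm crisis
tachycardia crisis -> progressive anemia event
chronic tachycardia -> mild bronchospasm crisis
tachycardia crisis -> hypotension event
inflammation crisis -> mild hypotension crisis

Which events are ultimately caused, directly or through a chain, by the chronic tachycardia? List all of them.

Direct effects: the progressive hemorrhage event, the mild bronchospasm crisis.
2 steps out: the inflammation crisis, the hypotension event.
3 steps out: the mild hypotension crisis, the progressive anemia event.
4 steps out: the ischemia crisis.
5 steps out: the tachycardia crisis.
Not reachable from it: the post-operative hemorrhage.

the hypotension event, the inflammation crisis, the ischemia crisis, the mild bronchospasm crisis, the mild hypotension crisis, the progressive anemia event, the progressive hemorrhage event, the tachycardia crisis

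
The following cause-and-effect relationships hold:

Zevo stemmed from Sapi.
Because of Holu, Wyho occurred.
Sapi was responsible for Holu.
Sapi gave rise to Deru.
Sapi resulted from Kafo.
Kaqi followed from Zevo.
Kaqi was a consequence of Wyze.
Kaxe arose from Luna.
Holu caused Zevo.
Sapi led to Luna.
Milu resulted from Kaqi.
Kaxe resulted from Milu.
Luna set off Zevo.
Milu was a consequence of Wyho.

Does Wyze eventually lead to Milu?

Yes

There is a causal chain: Wyze → Kaqi → Milu.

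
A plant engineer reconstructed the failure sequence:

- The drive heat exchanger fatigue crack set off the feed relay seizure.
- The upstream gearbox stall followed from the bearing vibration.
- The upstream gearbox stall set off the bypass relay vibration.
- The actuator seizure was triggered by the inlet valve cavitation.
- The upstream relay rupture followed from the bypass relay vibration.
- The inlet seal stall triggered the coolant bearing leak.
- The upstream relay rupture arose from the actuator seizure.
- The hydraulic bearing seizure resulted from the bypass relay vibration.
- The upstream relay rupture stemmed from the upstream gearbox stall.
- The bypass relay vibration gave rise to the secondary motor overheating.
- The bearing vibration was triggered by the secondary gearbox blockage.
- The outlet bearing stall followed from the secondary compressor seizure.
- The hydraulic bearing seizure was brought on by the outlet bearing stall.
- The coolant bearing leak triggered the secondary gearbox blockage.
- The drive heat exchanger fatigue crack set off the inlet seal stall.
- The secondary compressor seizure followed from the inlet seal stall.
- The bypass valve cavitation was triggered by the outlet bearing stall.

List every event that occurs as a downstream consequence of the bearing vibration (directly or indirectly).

Direct effects: the upstream gearbox stall.
2 steps out: the bypass relay vibration, the upstream relay rupture.
3 steps out: the secondary motor overheating, the hydraulic bearing seizure.
Not reachable from it: the drive heat exchanger fatigue crack, the inlet seal stall, the coolant bearing leak, the secondary compressor seizure, the secondary gearbox blockage, the outlet bearing stall, the inlet valve cavitation, the actuator seizure, the feed relay seizure, the bypass valve cavitation.

the bypass relay vibration, the hydraulic bearing seizure, the secondary motor overheating, the upstream gearbox stall, the upstream relay rupture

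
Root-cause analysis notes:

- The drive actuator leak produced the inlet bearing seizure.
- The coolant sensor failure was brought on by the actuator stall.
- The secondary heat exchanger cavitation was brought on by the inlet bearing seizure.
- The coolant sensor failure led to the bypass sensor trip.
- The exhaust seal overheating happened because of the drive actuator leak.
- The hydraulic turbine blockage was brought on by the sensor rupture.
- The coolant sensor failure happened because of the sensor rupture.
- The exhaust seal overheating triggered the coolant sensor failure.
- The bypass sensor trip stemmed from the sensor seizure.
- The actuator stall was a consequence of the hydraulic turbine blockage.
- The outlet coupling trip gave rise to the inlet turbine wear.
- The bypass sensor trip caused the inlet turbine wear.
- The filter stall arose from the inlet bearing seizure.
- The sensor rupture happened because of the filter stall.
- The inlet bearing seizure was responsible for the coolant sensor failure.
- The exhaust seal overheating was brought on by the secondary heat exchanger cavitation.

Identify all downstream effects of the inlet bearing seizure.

Direct effects: the filter stall, the secondary heat exchanger cavitation, the coolant sensor failure.
2 steps out: the sensor rupture, the exhaust seal overheating, the bypass sensor trip.
3 steps out: the hydraulic turbine blockage, the inlet turbine wear.
4 steps out: the actuator stall.
Not reachable from it: the drive actuator leak, the sensor seizure, the outlet coupling trip.

the actuator stall, the bypass sensor trip, the coolant sensor failure, the exhaust seal overheating, the filter stall, the hydraulic turbine blockage, the inlet turbine wear, the secondary heat exchanger cavitation, the sensor rupture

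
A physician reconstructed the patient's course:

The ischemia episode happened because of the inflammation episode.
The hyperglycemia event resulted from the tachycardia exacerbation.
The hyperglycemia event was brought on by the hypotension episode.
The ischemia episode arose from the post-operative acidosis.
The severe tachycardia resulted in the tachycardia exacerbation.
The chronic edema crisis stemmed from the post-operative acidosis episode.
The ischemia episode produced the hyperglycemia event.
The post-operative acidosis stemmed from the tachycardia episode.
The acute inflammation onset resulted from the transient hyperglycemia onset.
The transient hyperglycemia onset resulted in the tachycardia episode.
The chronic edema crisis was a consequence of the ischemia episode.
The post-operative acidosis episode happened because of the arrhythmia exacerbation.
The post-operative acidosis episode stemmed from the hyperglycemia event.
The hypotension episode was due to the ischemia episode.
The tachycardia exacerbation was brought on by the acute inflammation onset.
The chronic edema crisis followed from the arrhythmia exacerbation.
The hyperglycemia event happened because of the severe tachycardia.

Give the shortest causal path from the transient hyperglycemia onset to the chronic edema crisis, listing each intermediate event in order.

the transient hyperglycemia onset → the tachycardia episode → the post-operative acidosis → the ischemia episode → the chronic edema crisis

the transient hyperglycemia onset → the tachycardia episode
the tachycardia episode → the post-operative acidosis
the post-operative acidosis → the ischemia episode
the ischemia episode → the chronic edema crisis
Length: 4 steps.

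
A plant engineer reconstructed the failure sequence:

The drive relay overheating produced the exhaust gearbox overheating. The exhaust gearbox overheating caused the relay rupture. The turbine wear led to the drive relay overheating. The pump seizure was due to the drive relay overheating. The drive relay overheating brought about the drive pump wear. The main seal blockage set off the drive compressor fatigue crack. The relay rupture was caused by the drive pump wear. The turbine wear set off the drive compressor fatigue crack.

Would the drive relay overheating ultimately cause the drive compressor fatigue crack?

The drive relay overheating leads to the exhaust gearbox overheating, the drive pump wear, the relay rupture, the pump seizure; the drive compressor fatigue crack is not among them.

No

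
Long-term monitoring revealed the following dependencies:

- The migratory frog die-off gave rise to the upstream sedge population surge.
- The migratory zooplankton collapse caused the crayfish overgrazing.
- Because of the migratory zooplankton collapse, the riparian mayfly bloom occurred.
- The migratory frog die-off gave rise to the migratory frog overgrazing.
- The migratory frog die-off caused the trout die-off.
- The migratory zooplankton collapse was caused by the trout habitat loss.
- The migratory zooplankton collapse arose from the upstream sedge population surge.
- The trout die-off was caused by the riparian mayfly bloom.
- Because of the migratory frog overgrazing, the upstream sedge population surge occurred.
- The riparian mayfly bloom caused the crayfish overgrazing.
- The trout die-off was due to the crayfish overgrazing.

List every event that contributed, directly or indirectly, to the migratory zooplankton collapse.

the migratory frog die-off, the migratory frog overgrazing, the trout habitat loss, the upstream sedge population surge

Immediate causes of the migratory zooplankton collapse: the upstream sedge population surge, the trout habitat loss.
Further upstream: the migratory frog die-off, the migratory frog overgrazing.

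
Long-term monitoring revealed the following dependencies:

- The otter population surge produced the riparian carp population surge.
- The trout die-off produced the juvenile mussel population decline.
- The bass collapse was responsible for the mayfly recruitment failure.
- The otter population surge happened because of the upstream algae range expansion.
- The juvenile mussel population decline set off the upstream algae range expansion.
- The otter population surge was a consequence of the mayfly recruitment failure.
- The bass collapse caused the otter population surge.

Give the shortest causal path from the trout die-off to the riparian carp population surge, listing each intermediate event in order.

the trout die-off → the juvenile mussel population decline → the upstream algae range expansion → the otter population surge → the riparian carp population surge

the trout die-off → the juvenile mussel population decline
the juvenile mussel population decline → the upstream algae range expansion
the upstream algae range expansion → the otter population surge
the otter population surge → the riparian carp population surge
Length: 4 steps.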